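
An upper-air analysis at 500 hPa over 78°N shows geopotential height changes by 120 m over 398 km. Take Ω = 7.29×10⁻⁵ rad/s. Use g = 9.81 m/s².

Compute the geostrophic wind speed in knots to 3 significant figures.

40.3 knots

Coriolis parameter at 78°N:
f = 2Ω sin φ = 2 × 7.29×10⁻⁵ × sin 78° = 1.43×10⁻⁴ s⁻¹
Height gradient: |∂Z/∂n| = 120 m / 398000 m = 3.02×10⁻⁴
On a pressure surface, geostrophic balance gives V_g = (g/f)|∂Z/∂n|:
V_g = 9.81 × 3.02×10⁻⁴ / 1.43×10⁻⁴ = 20.7 m/s
Converting: 20.7 m/s × 1.944 = 40.3 knots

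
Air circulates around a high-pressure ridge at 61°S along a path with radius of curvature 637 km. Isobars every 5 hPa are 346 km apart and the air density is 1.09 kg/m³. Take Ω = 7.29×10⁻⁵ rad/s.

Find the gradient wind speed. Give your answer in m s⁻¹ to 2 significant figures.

Coriolis parameter at 61°S:
f = 2Ω sin φ = 2 × 7.29×10⁻⁵ × sin 61° = 1.28×10⁻⁴ s⁻¹
Pressure gradient: |∂P/∂n| = 500 Pa / 346000 m = 1.45×10⁻³ Pa/m
Geostrophic speed: V_g = |∂P/∂n|/(fρ) = 1.45×10⁻³/(1.28×10⁻⁴ × 1.09) = 10.4 m/s
Around a high, pressure-gradient force acts outward with centrifugal, so Coriolis balances both:
fV = (1/ρ)|∂P/∂n| + V²/R  →  V² − fR·V + fR·V_g = 0
With fR = 1.28×10⁻⁴ × 637×10³ m = 81.2 m/s:
V = [fR − √((fR)² − 4 fR V_g)]/2 = [81.2 − √(81.2² − 4×81.2×10.4)]/2 = 12.2 m/s
Supergeostrophic (V > V_g = 10.4 m/s), as expected around a high.

12 m s⁻¹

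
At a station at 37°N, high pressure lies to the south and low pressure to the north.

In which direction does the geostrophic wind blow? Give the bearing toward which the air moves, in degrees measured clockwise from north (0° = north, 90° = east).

090°

The pressure-gradient force points toward the north (bearing 000°).
Geostrophic balance: in the Northern Hemisphere the Coriolis force deflects motion to the right, so the geostrophic wind blows 90° to the right of the pressure-gradient force (low pressure on the left).
Rotating 000° by 90° clockwise gives 090° — the wind blows toward the east.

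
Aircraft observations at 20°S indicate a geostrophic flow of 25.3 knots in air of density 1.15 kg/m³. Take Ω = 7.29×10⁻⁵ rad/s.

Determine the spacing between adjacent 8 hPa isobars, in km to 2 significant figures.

Coriolis parameter at 20°S:
f = 2Ω sin φ = 2 × 7.29×10⁻⁵ × sin 20° = 4.99×10⁻⁵ s⁻¹
Wind speed in SI: 25.3 knots = 13.0 m/s
Geostrophic balance rearranged: |∂P/∂n| = f ρ V_g
|∂P/∂n| = 4.99×10⁻⁵ × 1.15 × 13.0 = 7.46×10⁻⁴ Pa/m
Isobar spacing: Δn = ΔP/|∂P/∂n| = 800 Pa / 7.46×10⁻⁴ Pa/m = 1071826 m ≈ 1100 km

1100 km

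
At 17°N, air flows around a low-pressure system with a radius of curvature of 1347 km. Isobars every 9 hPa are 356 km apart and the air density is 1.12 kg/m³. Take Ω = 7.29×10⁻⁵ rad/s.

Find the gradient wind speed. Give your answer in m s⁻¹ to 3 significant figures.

33.5 m s⁻¹

Coriolis parameter at 17°N:
f = 2Ω sin φ = 2 × 7.29×10⁻⁵ × sin 17° = 4.26×10⁻⁵ s⁻¹
Pressure gradient: |∂P/∂n| = 900 Pa / 356000 m = 2.53×10⁻³ Pa/m
Geostrophic speed: V_g = |∂P/∂n|/(fρ) = 2.53×10⁻³/(4.26×10⁻⁵ × 1.12) = 53.0 m/s
Around a low, centrifugal force acts outward with Coriolis, so pressure-gradient force balances both:
(1/ρ)|∂P/∂n| = fV + V²/R  →  V² + fR·V − fR·V_g = 0
With fR = 4.26×10⁻⁵ × 1347×10³ m = 57.4 m/s:
V = [−fR + √((fR)² + 4 fR V_g)]/2 = [−57.4 + √(57.4² + 4×57.4×53)]/2 = 33.5 m/s
Subgeostrophic (V < V_g = 53 m/s), as expected around a low.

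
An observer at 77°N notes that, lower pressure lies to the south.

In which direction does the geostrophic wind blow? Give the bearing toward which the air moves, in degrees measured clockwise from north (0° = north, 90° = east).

The pressure-gradient force points toward the south (bearing 180°).
Geostrophic balance: in the Northern Hemisphere the Coriolis force deflects motion to the right, so the geostrophic wind blows 90° to the right of the pressure-gradient force (low pressure on the left).
Rotating 180° by 90° clockwise gives 270° — the wind blows toward the west.

270°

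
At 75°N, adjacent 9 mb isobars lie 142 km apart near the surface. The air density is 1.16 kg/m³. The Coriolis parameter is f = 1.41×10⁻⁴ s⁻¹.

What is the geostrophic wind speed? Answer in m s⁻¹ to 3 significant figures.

Pressure gradient: |∂P/∂n| = 900 Pa / 142000 m = 6.34×10⁻³ Pa/m
Geostrophic balance (pressure-gradient force = Coriolis force):
V_g = (1/(fρ)) |∂P/∂n| = 6.34×10⁻³ / (1.41×10⁻⁴ × 1.16) = 38.8 m/s

38.8 m s⁻¹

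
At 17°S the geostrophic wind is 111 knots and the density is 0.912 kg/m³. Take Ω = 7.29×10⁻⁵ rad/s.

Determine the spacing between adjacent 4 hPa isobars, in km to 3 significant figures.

180 km

Coriolis parameter at 17°S:
f = 2Ω sin φ = 2 × 7.29×10⁻⁵ × sin 17° = 4.26×10⁻⁵ s⁻¹
Wind speed in SI: 111 knots = 57.1 m/s
Geostrophic balance rearranged: |∂P/∂n| = f ρ V_g
|∂P/∂n| = 4.26×10⁻⁵ × 0.912 × 57.1 = 2.22×10⁻³ Pa/m
Isobar spacing: Δn = ΔP/|∂P/∂n| = 400 Pa / 2.22×10⁻³ Pa/m = 180182 m ≈ 180 km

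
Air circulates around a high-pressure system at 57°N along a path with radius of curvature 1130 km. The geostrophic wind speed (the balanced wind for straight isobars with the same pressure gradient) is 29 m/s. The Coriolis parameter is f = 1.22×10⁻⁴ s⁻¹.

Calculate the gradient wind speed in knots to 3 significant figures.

80.6 knots

Around a high, pressure-gradient force acts outward with centrifugal, so Coriolis balances both:
fV = (1/ρ)|∂P/∂n| + V²/R  →  V² − fR·V + fR·V_g = 0
With fR = 1.22×10⁻⁴ × 1130×10³ m = 138 m/s:
V = [fR − √((fR)² − 4 fR V_g)]/2 = [138 − √(138² − 4×138×29)]/2 = 41.5 m/s
Supergeostrophic (V > V_g = 29 m/s), as expected around a high.
Converting: 41.5 m/s × 1.944 = 80.6 knots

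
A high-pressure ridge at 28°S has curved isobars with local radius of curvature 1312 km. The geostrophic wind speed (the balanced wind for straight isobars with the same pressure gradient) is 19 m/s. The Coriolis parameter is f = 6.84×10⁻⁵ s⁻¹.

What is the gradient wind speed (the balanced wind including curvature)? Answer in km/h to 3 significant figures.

98.3 km/h

Around a high, pressure-gradient force acts outward with centrifugal, so Coriolis balances both:
fV = (1/ρ)|∂P/∂n| + V²/R  →  V² − fR·V + fR·V_g = 0
With fR = 6.84×10⁻⁵ × 1312×10³ m = 89.7 m/s:
V = [fR − √((fR)² − 4 fR V_g)]/2 = [89.7 − √(89.7² − 4×89.7×19)]/2 = 27.3 m/s
Supergeostrophic (V > V_g = 19 m/s), as expected around a high.
Converting: 27.3 m/s × 3.6 = 98.3 km/h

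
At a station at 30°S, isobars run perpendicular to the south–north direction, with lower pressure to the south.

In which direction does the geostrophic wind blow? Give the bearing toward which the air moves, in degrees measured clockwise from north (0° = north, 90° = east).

The pressure-gradient force points toward the south (bearing 180°).
Geostrophic balance: in the Southern Hemisphere the Coriolis force deflects motion to the left, so the geostrophic wind blows 90° to the left of the pressure-gradient force (low pressure on the right).
Rotating 180° by 90° counterclockwise gives 090° — the wind blows toward the east.

090°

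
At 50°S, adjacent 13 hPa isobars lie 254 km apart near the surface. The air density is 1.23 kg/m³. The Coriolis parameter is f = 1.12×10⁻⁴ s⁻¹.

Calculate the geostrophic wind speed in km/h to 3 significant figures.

134 km/h

Pressure gradient: |∂P/∂n| = 1300 Pa / 254000 m = 5.12×10⁻³ Pa/m
Geostrophic balance (pressure-gradient force = Coriolis force):
V_g = (1/(fρ)) |∂P/∂n| = 5.12×10⁻³ / (1.12×10⁻⁴ × 1.23) = 37.2 m/s
Converting: 37.2 m/s × 3.6 = 134 km/h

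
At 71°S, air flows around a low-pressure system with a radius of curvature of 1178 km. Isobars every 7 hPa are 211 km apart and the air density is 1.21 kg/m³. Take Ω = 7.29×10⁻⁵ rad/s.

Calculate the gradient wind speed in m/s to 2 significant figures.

Coriolis parameter at 71°S:
f = 2Ω sin φ = 2 × 7.29×10⁻⁵ × sin 71° = 1.38×10⁻⁴ s⁻¹
Pressure gradient: |∂P/∂n| = 700 Pa / 211000 m = 3.32×10⁻³ Pa/m
Geostrophic speed: V_g = |∂P/∂n|/(fρ) = 3.32×10⁻³/(1.38×10⁻⁴ × 1.21) = 19.9 m/s
Around a low, centrifugal force acts outward with Coriolis, so pressure-gradient force balances both:
(1/ρ)|∂P/∂n| = fV + V²/R  →  V² + fR·V − fR·V_g = 0
With fR = 1.38×10⁻⁴ × 1178×10³ m = 162 m/s:
V = [−fR + √((fR)² + 4 fR V_g)]/2 = [−162 + √(162² + 4×162×19.9)]/2 = 17.9 m/s
Subgeostrophic (V < V_g = 19.9 m/s), as expected around a low.

18 m/s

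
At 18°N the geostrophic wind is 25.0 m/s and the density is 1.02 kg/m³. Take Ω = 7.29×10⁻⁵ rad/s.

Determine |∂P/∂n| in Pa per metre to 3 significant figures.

Coriolis parameter at 18°N:
f = 2Ω sin φ = 2 × 7.29×10⁻⁵ × sin 18° = 4.51×10⁻⁵ s⁻¹
Geostrophic balance rearranged: |∂P/∂n| = f ρ V_g
|∂P/∂n| = 4.51×10⁻⁵ × 1.02 × 25.0 = 1.15×10⁻³ Pa/m

1.15×10⁻³ Pa/m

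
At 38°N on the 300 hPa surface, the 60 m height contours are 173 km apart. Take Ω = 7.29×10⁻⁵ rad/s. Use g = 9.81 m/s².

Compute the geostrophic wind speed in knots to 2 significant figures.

Coriolis parameter at 38°N:
f = 2Ω sin φ = 2 × 7.29×10⁻⁵ × sin 38° = 8.98×10⁻⁵ s⁻¹
Height gradient: |∂Z/∂n| = 60 m / 173000 m = 3.47×10⁻⁴
On a pressure surface, geostrophic balance gives V_g = (g/f)|∂Z/∂n|:
V_g = 9.81 × 3.47×10⁻⁴ / 8.98×10⁻⁵ = 37.9 m/s
Converting: 37.9 m/s × 1.944 = 74 knots

74 knots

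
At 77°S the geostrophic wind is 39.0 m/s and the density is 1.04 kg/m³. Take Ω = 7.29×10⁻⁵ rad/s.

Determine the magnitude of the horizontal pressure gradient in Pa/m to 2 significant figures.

Coriolis parameter at 77°S:
f = 2Ω sin φ = 2 × 7.29×10⁻⁵ × sin 77° = 1.42×10⁻⁴ s⁻¹
Geostrophic balance rearranged: |∂P/∂n| = f ρ V_g
|∂P/∂n| = 1.42×10⁻⁴ × 1.04 × 39.0 = 5.76×10⁻³ Pa/m

5.8×10⁻³ Pa/m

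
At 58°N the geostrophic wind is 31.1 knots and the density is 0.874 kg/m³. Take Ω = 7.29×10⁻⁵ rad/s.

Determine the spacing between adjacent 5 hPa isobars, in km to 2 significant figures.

290 km

Coriolis parameter at 58°N:
f = 2Ω sin φ = 2 × 7.29×10⁻⁵ × sin 58° = 1.24×10⁻⁴ s⁻¹
Wind speed in SI: 31.1 knots = 16.0 m/s
Geostrophic balance rearranged: |∂P/∂n| = f ρ V_g
|∂P/∂n| = 1.24×10⁻⁴ × 0.874 × 16.0 = 1.73×10⁻³ Pa/m
Isobar spacing: Δn = ΔP/|∂P/∂n| = 500 Pa / 1.73×10⁻³ Pa/m = 289189 m ≈ 290 km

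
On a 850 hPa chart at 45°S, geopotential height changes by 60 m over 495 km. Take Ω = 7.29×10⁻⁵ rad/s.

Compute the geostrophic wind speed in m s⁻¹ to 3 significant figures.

Coriolis parameter at 45°S:
f = 2Ω sin φ = 2 × 7.29×10⁻⁵ × sin 45° = 1.03×10⁻⁴ s⁻¹
Height gradient: |∂Z/∂n| = 60 m / 495000 m = 1.21×10⁻⁴
On a pressure surface, geostrophic balance gives V_g = (g/f)|∂Z/∂n|:
V_g = 9.81 × 1.21×10⁻⁴ / 1.03×10⁻⁴ = 11.5 m/s

11.5 m s⁻¹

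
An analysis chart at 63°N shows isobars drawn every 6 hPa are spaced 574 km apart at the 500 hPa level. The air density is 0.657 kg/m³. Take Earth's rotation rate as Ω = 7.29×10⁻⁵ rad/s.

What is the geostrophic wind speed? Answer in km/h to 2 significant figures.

44 km/h

Coriolis parameter at 63°N:
f = 2Ω sin φ = 2 × 7.29×10⁻⁵ × sin 63° = 1.30×10⁻⁴ s⁻¹
Pressure gradient: |∂P/∂n| = 600 Pa / 574000 m = 1.05×10⁻³ Pa/m
Geostrophic balance (pressure-gradient force = Coriolis force):
V_g = (1/(fρ)) |∂P/∂n| = 1.05×10⁻³ / (1.30×10⁻⁴ × 0.657) = 12.2 m/s
Converting: 12.2 m/s × 3.6 = 44 km/h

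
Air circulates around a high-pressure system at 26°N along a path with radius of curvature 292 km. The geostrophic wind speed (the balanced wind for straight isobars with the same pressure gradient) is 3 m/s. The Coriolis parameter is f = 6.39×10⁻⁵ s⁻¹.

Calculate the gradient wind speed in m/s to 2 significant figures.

Around a high, pressure-gradient force acts outward with centrifugal, so Coriolis balances both:
fV = (1/ρ)|∂P/∂n| + V²/R  →  V² − fR·V + fR·V_g = 0
With fR = 6.39×10⁻⁵ × 292×10³ m = 18.7 m/s:
V = [fR − √((fR)² − 4 fR V_g)]/2 = [18.7 − √(18.7² − 4×18.7×3)]/2 = 3.76 m/s
Supergeostrophic (V > V_g = 3 m/s), as expected around a high.

3.8 m/s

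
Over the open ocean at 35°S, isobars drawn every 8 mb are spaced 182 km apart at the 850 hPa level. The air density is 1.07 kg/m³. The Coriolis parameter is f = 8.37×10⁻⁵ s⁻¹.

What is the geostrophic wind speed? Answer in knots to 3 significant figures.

95.4 knots

Pressure gradient: |∂P/∂n| = 800 Pa / 182000 m = 4.40×10⁻³ Pa/m
Geostrophic balance (pressure-gradient force = Coriolis force):
V_g = (1/(fρ)) |∂P/∂n| = 4.40×10⁻³ / (8.37×10⁻⁵ × 1.07) = 49.1 m/s
Converting: 49.1 m/s × 1.944 = 95.4 knots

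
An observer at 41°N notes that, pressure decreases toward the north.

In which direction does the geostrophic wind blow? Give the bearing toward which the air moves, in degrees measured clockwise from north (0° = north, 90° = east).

090°

The pressure-gradient force points toward the north (bearing 000°).
Geostrophic balance: in the Northern Hemisphere the Coriolis force deflects motion to the right, so the geostrophic wind blows 90° to the right of the pressure-gradient force (low pressure on the left).
Rotating 000° by 90° clockwise gives 090° — the wind blows toward the east.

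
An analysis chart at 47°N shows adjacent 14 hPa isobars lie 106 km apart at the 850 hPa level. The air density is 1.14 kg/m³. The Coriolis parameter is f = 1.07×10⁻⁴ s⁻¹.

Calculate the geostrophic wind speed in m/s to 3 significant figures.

Pressure gradient: |∂P/∂n| = 1400 Pa / 106000 m = 1.32×10⁻² Pa/m
Geostrophic balance (pressure-gradient force = Coriolis force):
V_g = (1/(fρ)) |∂P/∂n| = 1.32×10⁻² / (1.07×10⁻⁴ × 1.14) = 108 m/s

108 m/s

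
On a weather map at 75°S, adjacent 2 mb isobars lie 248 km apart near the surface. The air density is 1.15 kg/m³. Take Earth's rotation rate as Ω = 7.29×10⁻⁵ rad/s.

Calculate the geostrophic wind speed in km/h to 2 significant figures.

18 km/h

Coriolis parameter at 75°S:
f = 2Ω sin φ = 2 × 7.29×10⁻⁵ × sin 75° = 1.41×10⁻⁴ s⁻¹
Pressure gradient: |∂P/∂n| = 200 Pa / 248000 m = 8.06×10⁻⁴ Pa/m
Geostrophic balance (pressure-gradient force = Coriolis force):
V_g = (1/(fρ)) |∂P/∂n| = 8.06×10⁻⁴ / (1.41×10⁻⁴ × 1.15) = 4.98 m/s
Converting: 4.98 m/s × 3.6 = 18 km/h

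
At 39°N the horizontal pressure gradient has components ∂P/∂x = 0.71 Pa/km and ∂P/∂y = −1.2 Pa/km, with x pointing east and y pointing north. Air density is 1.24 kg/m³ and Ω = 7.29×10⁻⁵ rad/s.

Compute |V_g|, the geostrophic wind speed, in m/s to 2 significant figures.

12 m/s

Coriolis parameter at 39°N:
f = 2Ω sin φ = 2 × 7.29×10⁻⁵ × sin 39° = 9.18×10⁻⁵ s⁻¹
Component geostrophic relations (x east, y north):
u_g = −(1/(fρ)) ∂P/∂y,  v_g = (1/(fρ)) ∂P/∂x
u_g = −(−1.2×10⁻³)/(9.18×10⁻⁵ × 1.24) = 10.5 m/s;  v_g = (0.71×10⁻³)/(9.18×10⁻⁵ × 1.24) = 6.24 m/s
|V_g| = √(u_g² + v_g²) = 12.3 m/s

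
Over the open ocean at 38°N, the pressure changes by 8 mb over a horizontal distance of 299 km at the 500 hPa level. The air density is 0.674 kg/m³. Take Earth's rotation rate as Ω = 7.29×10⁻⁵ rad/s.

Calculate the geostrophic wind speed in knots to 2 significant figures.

Coriolis parameter at 38°N:
f = 2Ω sin φ = 2 × 7.29×10⁻⁵ × sin 38° = 8.98×10⁻⁵ s⁻¹
Pressure gradient: |∂P/∂n| = 800 Pa / 299000 m = 2.68×10⁻³ Pa/m
Geostrophic balance (pressure-gradient force = Coriolis force):
V_g = (1/(fρ)) |∂P/∂n| = 2.68×10⁻³ / (8.98×10⁻⁵ × 0.674) = 44.2 m/s
Converting: 44.2 m/s × 1.944 = 86 knots

86 knots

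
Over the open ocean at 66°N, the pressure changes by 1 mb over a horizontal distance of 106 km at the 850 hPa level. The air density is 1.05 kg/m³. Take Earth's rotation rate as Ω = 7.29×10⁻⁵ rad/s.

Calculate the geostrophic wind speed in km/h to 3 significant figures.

24.3 km/h

Coriolis parameter at 66°N:
f = 2Ω sin φ = 2 × 7.29×10⁻⁵ × sin 66° = 1.33×10⁻⁴ s⁻¹
Pressure gradient: |∂P/∂n| = 100 Pa / 106000 m = 9.43×10⁻⁴ Pa/m
Geostrophic balance (pressure-gradient force = Coriolis force):
V_g = (1/(fρ)) |∂P/∂n| = 9.43×10⁻⁴ / (1.33×10⁻⁴ × 1.05) = 6.75 m/s
Converting: 6.75 m/s × 3.6 = 24.3 km/h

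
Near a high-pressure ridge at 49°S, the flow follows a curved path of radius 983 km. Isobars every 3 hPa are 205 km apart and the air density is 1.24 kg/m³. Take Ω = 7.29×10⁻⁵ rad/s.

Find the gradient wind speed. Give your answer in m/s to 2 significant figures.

12 m/s

Coriolis parameter at 49°S:
f = 2Ω sin φ = 2 × 7.29×10⁻⁵ × sin 49° = 1.10×10⁻⁴ s⁻¹
Pressure gradient: |∂P/∂n| = 300 Pa / 205000 m = 1.46×10⁻³ Pa/m
Geostrophic speed: V_g = |∂P/∂n|/(fρ) = 1.46×10⁻³/(1.10×10⁻⁴ × 1.24) = 10.7 m/s
Around a high, pressure-gradient force acts outward with centrifugal, so Coriolis balances both:
fV = (1/ρ)|∂P/∂n| + V²/R  →  V² − fR·V + fR·V_g = 0
With fR = 1.10×10⁻⁴ × 983×10³ m = 108 m/s:
V = [fR − √((fR)² − 4 fR V_g)]/2 = [108 − √(108² − 4×108×10.7)]/2 = 12.1 m/s
Supergeostrophic (V > V_g = 10.7 m/s), as expected around a high.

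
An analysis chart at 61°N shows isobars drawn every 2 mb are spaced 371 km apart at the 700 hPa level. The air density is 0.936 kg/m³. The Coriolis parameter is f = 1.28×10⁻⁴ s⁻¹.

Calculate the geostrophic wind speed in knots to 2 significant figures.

8.7 knots

Pressure gradient: |∂P/∂n| = 200 Pa / 371000 m = 5.39×10⁻⁴ Pa/m
Geostrophic balance (pressure-gradient force = Coriolis force):
V_g = (1/(fρ)) |∂P/∂n| = 5.39×10⁻⁴ / (1.28×10⁻⁴ × 0.936) = 4.50 m/s
Converting: 4.50 m/s × 1.944 = 8.7 knots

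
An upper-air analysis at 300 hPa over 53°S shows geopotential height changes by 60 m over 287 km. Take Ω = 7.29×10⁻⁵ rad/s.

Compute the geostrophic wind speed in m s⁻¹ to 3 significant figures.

17.6 m s⁻¹

Coriolis parameter at 53°S:
f = 2Ω sin φ = 2 × 7.29×10⁻⁵ × sin 53° = 1.16×10⁻⁴ s⁻¹
Height gradient: |∂Z/∂n| = 60 m / 287000 m = 2.09×10⁻⁴
On a pressure surface, geostrophic balance gives V_g = (g/f)|∂Z/∂n|:
V_g = 9.81 × 2.09×10⁻⁴ / 1.16×10⁻⁴ = 17.6 m/s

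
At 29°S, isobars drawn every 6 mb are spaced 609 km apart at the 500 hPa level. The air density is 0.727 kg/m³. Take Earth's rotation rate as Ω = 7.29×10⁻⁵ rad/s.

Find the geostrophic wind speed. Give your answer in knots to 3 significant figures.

37.3 knots

Coriolis parameter at 29°S:
f = 2Ω sin φ = 2 × 7.29×10⁻⁵ × sin 29° = 7.07×10⁻⁵ s⁻¹
Pressure gradient: |∂P/∂n| = 600 Pa / 609000 m = 9.85×10⁻⁴ Pa/m
Geostrophic balance (pressure-gradient force = Coriolis force):
V_g = (1/(fρ)) |∂P/∂n| = 9.85×10⁻⁴ / (7.07×10⁻⁵ × 0.727) = 19.2 m/s
Converting: 19.2 m/s × 1.944 = 37.3 knots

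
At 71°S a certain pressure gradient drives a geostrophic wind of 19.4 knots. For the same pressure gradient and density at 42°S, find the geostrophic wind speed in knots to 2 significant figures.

With the same pressure gradient and density, V_g ∝ 1/f ∝ 1/sin φ.
V₂ = V₁ · sin φ₁ / sin φ₂ = 19.4 × sin 71° / sin 42°
V₂ = 19.4 × 0.9455/0.6691 = 27 knots

27 knots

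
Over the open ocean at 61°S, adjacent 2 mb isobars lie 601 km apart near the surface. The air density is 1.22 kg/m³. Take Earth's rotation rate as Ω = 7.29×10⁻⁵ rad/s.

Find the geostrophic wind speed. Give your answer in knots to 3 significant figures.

4.16 knots

Coriolis parameter at 61°S:
f = 2Ω sin φ = 2 × 7.29×10⁻⁵ × sin 61° = 1.28×10⁻⁴ s⁻¹
Pressure gradient: |∂P/∂n| = 200 Pa / 601000 m = 3.33×10⁻⁴ Pa/m
Geostrophic balance (pressure-gradient force = Coriolis force):
V_g = (1/(fρ)) |∂P/∂n| = 3.33×10⁻⁴ / (1.28×10⁻⁴ × 1.22) = 2.14 m/s
Converting: 2.14 m/s × 1.944 = 4.16 knots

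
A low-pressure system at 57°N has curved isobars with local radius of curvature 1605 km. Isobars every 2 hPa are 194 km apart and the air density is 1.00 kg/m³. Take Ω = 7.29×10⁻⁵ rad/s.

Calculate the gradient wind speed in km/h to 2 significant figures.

29 km/h

Coriolis parameter at 57°N:
f = 2Ω sin φ = 2 × 7.29×10⁻⁵ × sin 57° = 1.22×10⁻⁴ s⁻¹
Pressure gradient: |∂P/∂n| = 200 Pa / 194000 m = 1.03×10⁻³ Pa/m
Geostrophic speed: V_g = |∂P/∂n|/(fρ) = 1.03×10⁻³/(1.22×10⁻⁴ × 1.00) = 8.43 m/s
Around a low, centrifugal force acts outward with Coriolis, so pressure-gradient force balances both:
(1/ρ)|∂P/∂n| = fV + V²/R  →  V² + fR·V − fR·V_g = 0
With fR = 1.22×10⁻⁴ × 1605×10³ m = 196 m/s:
V = [−fR + √((fR)² + 4 fR V_g)]/2 = [−196 + √(196² + 4×196×8.43)]/2 = 8.1 m/s
Subgeostrophic (V < V_g = 8.43 m/s), as expected around a low.
Converting: 8.1 m/s × 3.6 = 29 km/h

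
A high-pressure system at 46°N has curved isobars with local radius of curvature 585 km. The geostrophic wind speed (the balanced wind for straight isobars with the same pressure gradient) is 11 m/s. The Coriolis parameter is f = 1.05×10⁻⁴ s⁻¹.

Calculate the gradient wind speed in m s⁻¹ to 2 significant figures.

14 m s⁻¹

Around a high, pressure-gradient force acts outward with centrifugal, so Coriolis balances both:
fV = (1/ρ)|∂P/∂n| + V²/R  →  V² − fR·V + fR·V_g = 0
With fR = 1.05×10⁻⁴ × 585×10³ m = 61.4 m/s:
V = [fR − √((fR)² − 4 fR V_g)]/2 = [61.4 − √(61.4² − 4×61.4×11)]/2 = 14.4 m/s
Supergeostrophic (V > V_g = 11 m/s), as expected around a high.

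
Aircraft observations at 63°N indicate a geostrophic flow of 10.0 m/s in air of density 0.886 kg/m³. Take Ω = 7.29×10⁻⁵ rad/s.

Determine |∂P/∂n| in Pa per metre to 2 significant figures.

1.2×10⁻³ Pa/m

Coriolis parameter at 63°N:
f = 2Ω sin φ = 2 × 7.29×10⁻⁵ × sin 63° = 1.30×10⁻⁴ s⁻¹
Geostrophic balance rearranged: |∂P/∂n| = f ρ V_g
|∂P/∂n| = 1.30×10⁻⁴ × 0.886 × 10.0 = 1.15×10⁻³ Pa/m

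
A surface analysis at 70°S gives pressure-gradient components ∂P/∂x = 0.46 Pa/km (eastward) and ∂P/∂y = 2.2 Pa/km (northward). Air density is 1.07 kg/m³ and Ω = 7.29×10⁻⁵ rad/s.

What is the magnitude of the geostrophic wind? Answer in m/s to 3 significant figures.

Coriolis parameter at 70°S:
f = 2Ω sin φ = 2 × 7.29×10⁻⁵ × sin 70° = 1.37×10⁻⁴ s⁻¹
In the Southern Hemisphere f is negative: f = −1.37×10⁻⁴ s⁻¹.
Component geostrophic relations (x east, y north):
u_g = −(1/(fρ)) ∂P/∂y,  v_g = (1/(fρ)) ∂P/∂x
u_g = −(2.2×10⁻³)/(−1.37×10⁻⁴ × 1.07) = 15.0 m/s;  v_g = (0.46×10⁻³)/(−1.37×10⁻⁴ × 1.07) = −3.14 m/s
|V_g| = √(u_g² + v_g²) = 15.3 m/s

15.3 m/s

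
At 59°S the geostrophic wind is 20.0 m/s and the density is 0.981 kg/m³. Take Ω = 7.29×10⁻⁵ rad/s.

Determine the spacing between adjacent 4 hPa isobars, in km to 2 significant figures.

Coriolis parameter at 59°S:
f = 2Ω sin φ = 2 × 7.29×10⁻⁵ × sin 59° = 1.25×10⁻⁴ s⁻¹
Geostrophic balance rearranged: |∂P/∂n| = f ρ V_g
|∂P/∂n| = 1.25×10⁻⁴ × 0.981 × 20.0 = 2.45×10⁻³ Pa/m
Isobar spacing: Δn = ΔP/|∂P/∂n| = 400 Pa / 2.45×10⁻³ Pa/m = 163132 m ≈ 160 km

160 km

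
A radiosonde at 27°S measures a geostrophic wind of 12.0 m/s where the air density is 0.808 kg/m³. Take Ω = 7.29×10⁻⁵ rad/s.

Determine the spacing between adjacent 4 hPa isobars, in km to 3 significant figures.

Coriolis parameter at 27°S:
f = 2Ω sin φ = 2 × 7.29×10⁻⁵ × sin 27° = 6.62×10⁻⁵ s⁻¹
Geostrophic balance rearranged: |∂P/∂n| = f ρ V_g
|∂P/∂n| = 6.62×10⁻⁵ × 0.808 × 12.0 = 6.42×10⁻⁴ Pa/m
Isobar spacing: Δn = ΔP/|∂P/∂n| = 400 Pa / 6.42×10⁻⁴ Pa/m = 623251 m ≈ 623 km

623 km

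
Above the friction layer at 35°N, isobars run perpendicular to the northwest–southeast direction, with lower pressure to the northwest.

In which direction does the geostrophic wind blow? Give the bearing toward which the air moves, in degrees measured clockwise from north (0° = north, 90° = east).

045°

The pressure-gradient force points toward the northwest (bearing 315°).
Geostrophic balance: in the Northern Hemisphere the Coriolis force deflects motion to the right, so the geostrophic wind blows 90° to the right of the pressure-gradient force (low pressure on the left).
Rotating 315° by 90° clockwise gives 045° — the wind blows toward the northeast.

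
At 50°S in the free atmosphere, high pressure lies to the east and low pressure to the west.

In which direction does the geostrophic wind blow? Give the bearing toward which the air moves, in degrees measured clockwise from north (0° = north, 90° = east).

The pressure-gradient force points toward the west (bearing 270°).
Geostrophic balance: in the Southern Hemisphere the Coriolis force deflects motion to the left, so the geostrophic wind blows 90° to the left of the pressure-gradient force (low pressure on the right).
Rotating 270° by 90° counterclockwise gives 180° — the wind blows toward the south.

180°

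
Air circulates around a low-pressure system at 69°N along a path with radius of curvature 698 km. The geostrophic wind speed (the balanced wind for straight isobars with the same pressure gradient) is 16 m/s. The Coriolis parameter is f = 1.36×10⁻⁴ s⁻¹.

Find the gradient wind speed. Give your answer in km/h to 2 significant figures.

Around a low, centrifugal force acts outward with Coriolis, so pressure-gradient force balances both:
(1/ρ)|∂P/∂n| = fV + V²/R  →  V² + fR·V − fR·V_g = 0
With fR = 1.36×10⁻⁴ × 698×10³ m = 94.9 m/s:
V = [−fR + √((fR)² + 4 fR V_g)]/2 = [−94.9 + √(94.9² + 4×94.9×16)]/2 = 13.9 m/s
Subgeostrophic (V < V_g = 16 m/s), as expected around a low.
Converting: 13.9 m/s × 3.6 = 50 km/h

50 km/h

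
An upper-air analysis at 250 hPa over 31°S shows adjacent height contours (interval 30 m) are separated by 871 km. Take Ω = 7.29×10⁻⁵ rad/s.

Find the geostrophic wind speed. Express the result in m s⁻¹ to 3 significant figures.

4.50 m s⁻¹

Coriolis parameter at 31°S:
f = 2Ω sin φ = 2 × 7.29×10⁻⁵ × sin 31° = 7.51×10⁻⁵ s⁻¹
Height gradient: |∂Z/∂n| = 30 m / 871000 m = 3.44×10⁻⁵
On a pressure surface, geostrophic balance gives V_g = (g/f)|∂Z/∂n|:
V_g = 9.81 × 3.44×10⁻⁵ / 7.51×10⁻⁵ = 4.50 m/s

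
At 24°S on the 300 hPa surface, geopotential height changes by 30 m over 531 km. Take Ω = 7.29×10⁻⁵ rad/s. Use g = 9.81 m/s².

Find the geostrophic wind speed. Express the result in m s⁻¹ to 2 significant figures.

Coriolis parameter at 24°S:
f = 2Ω sin φ = 2 × 7.29×10⁻⁵ × sin 24° = 5.93×10⁻⁵ s⁻¹
Height gradient: |∂Z/∂n| = 30 m / 531000 m = 5.65×10⁻⁵
On a pressure surface, geostrophic balance gives V_g = (g/f)|∂Z/∂n|:
V_g = 9.81 × 5.65×10⁻⁵ / 5.93×10⁻⁵ = 9.35 m/s

9.3 m s⁻¹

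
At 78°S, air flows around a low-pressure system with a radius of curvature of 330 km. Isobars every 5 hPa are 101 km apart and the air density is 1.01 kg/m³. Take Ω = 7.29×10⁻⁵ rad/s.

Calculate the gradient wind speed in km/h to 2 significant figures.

Coriolis parameter at 78°S:
f = 2Ω sin φ = 2 × 7.29×10⁻⁵ × sin 78° = 1.43×10⁻⁴ s⁻¹
Pressure gradient: |∂P/∂n| = 500 Pa / 101000 m = 4.95×10⁻³ Pa/m
Geostrophic speed: V_g = |∂P/∂n|/(fρ) = 4.95×10⁻³/(1.43×10⁻⁴ × 1.01) = 34.4 m/s
Around a low, centrifugal force acts outward with Coriolis, so pressure-gradient force balances both:
(1/ρ)|∂P/∂n| = fV + V²/R  →  V² + fR·V − fR·V_g = 0
With fR = 1.43×10⁻⁴ × 330×10³ m = 47.1 m/s:
V = [−fR + √((fR)² + 4 fR V_g)]/2 = [−47.1 + √(47.1² + 4×47.1×34.4)]/2 = 23.1 m/s
Subgeostrophic (V < V_g = 34.4 m/s), as expected around a low.
Converting: 23.1 m/s × 3.6 = 83 km/h

83 km/h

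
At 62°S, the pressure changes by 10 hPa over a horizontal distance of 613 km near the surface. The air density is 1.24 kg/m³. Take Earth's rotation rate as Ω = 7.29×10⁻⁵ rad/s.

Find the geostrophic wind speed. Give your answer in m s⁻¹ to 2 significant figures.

10 m s⁻¹

Coriolis parameter at 62°S:
f = 2Ω sin φ = 2 × 7.29×10⁻⁵ × sin 62° = 1.29×10⁻⁴ s⁻¹
Pressure gradient: |∂P/∂n| = 1000 Pa / 613000 m = 1.63×10⁻³ Pa/m
Geostrophic balance (pressure-gradient force = Coriolis force):
V_g = (1/(fρ)) |∂P/∂n| = 1.63×10⁻³ / (1.29×10⁻⁴ × 1.24) = 10.2 m/s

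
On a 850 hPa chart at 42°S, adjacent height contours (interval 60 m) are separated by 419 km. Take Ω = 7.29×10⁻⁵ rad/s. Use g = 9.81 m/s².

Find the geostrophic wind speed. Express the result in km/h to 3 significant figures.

51.8 km/h

Coriolis parameter at 42°S:
f = 2Ω sin φ = 2 × 7.29×10⁻⁵ × sin 42° = 9.76×10⁻⁵ s⁻¹
Height gradient: |∂Z/∂n| = 60 m / 419000 m = 1.43×10⁻⁴
On a pressure surface, geostrophic balance gives V_g = (g/f)|∂Z/∂n|:
V_g = 9.81 × 1.43×10⁻⁴ / 9.76×10⁻⁵ = 14.4 m/s
Converting: 14.4 m/s × 3.6 = 51.8 km/h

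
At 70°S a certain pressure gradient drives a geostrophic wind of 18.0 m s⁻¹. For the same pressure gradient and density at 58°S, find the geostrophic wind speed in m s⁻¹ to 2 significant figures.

20 m s⁻¹

With the same pressure gradient and density, V_g ∝ 1/f ∝ 1/sin φ.
V₂ = V₁ · sin φ₁ / sin φ₂ = 18.0 × sin 70° / sin 58°
V₂ = 18.0 × 0.9397/0.8480 = 20 m s⁻¹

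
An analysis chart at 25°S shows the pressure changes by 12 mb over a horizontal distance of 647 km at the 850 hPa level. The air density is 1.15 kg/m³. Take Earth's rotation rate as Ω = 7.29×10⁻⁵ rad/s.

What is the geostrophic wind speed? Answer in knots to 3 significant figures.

Coriolis parameter at 25°S:
f = 2Ω sin φ = 2 × 7.29×10⁻⁵ × sin 25° = 6.16×10⁻⁵ s⁻¹
Pressure gradient: |∂P/∂n| = 1200 Pa / 647000 m = 1.85×10⁻³ Pa/m
Geostrophic balance (pressure-gradient force = Coriolis force):
V_g = (1/(fρ)) |∂P/∂n| = 1.85×10⁻³ / (6.16×10⁻⁵ × 1.15) = 26.2 m/s
Converting: 26.2 m/s × 1.944 = 50.9 knots

50.9 knots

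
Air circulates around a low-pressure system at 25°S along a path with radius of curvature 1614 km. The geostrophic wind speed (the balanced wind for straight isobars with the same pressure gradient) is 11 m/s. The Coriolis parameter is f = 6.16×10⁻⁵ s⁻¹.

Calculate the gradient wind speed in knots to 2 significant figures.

19 knots

Around a low, centrifugal force acts outward with Coriolis, so pressure-gradient force balances both:
(1/ρ)|∂P/∂n| = fV + V²/R  →  V² + fR·V − fR·V_g = 0
With fR = 6.16×10⁻⁵ × 1614×10³ m = 99.4 m/s:
V = [−fR + √((fR)² + 4 fR V_g)]/2 = [−99.4 + √(99.4² + 4×99.4×11)]/2 = 10 m/s
Subgeostrophic (V < V_g = 11 m/s), as expected around a low.
Converting: 10 m/s × 1.944 = 19 knots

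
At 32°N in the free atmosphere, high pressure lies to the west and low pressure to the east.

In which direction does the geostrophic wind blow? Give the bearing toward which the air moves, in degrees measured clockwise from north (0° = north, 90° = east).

The pressure-gradient force points toward the east (bearing 090°).
Geostrophic balance: in the Northern Hemisphere the Coriolis force deflects motion to the right, so the geostrophic wind blows 90° to the right of the pressure-gradient force (low pressure on the left).
Rotating 090° by 90° clockwise gives 180° — the wind blows toward the south.

180°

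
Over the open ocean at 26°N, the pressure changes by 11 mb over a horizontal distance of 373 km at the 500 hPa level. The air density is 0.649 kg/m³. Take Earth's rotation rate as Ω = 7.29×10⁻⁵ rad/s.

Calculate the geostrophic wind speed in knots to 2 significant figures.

Coriolis parameter at 26°N:
f = 2Ω sin φ = 2 × 7.29×10⁻⁵ × sin 26° = 6.39×10⁻⁵ s⁻¹
Pressure gradient: |∂P/∂n| = 1100 Pa / 373000 m = 2.95×10⁻³ Pa/m
Geostrophic balance (pressure-gradient force = Coriolis force):
V_g = (1/(fρ)) |∂P/∂n| = 2.95×10⁻³ / (6.39×10⁻⁵ × 0.649) = 71.1 m/s
Converting: 71.1 m/s × 1.944 = 140 knots

140 knots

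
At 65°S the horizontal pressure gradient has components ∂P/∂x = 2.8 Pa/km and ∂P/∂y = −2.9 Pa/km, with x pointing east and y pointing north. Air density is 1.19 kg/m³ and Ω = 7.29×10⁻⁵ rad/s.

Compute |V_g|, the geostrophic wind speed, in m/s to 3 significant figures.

25.6 m/s

Coriolis parameter at 65°S:
f = 2Ω sin φ = 2 × 7.29×10⁻⁵ × sin 65° = 1.32×10⁻⁴ s⁻¹
In the Southern Hemisphere f is negative: f = −1.32×10⁻⁴ s⁻¹.
Component geostrophic relations (x east, y north):
u_g = −(1/(fρ)) ∂P/∂y,  v_g = (1/(fρ)) ∂P/∂x
u_g = −(−2.9×10⁻³)/(−1.32×10⁻⁴ × 1.19) = −18.4 m/s;  v_g = (2.8×10⁻³)/(−1.32×10⁻⁴ × 1.19) = −17.8 m/s
|V_g| = √(u_g² + v_g²) = 25.6 m/s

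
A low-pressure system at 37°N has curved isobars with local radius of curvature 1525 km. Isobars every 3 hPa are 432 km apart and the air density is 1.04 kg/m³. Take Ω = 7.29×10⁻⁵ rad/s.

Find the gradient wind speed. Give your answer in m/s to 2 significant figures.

Coriolis parameter at 37°N:
f = 2Ω sin φ = 2 × 7.29×10⁻⁵ × sin 37° = 8.77×10⁻⁵ s⁻¹
Pressure gradient: |∂P/∂n| = 300 Pa / 432000 m = 6.94×10⁻⁴ Pa/m
Geostrophic speed: V_g = |∂P/∂n|/(fρ) = 6.94×10⁻⁴/(8.77×10⁻⁵ × 1.04) = 7.61 m/s
Around a low, centrifugal force acts outward with Coriolis, so pressure-gradient force balances both:
(1/ρ)|∂P/∂n| = fV + V²/R  →  V² + fR·V − fR·V_g = 0
With fR = 8.77×10⁻⁵ × 1525×10³ m = 134 m/s:
V = [−fR + √((fR)² + 4 fR V_g)]/2 = [−134 + √(134² + 4×134×7.61)]/2 = 7.22 m/s
Subgeostrophic (V < V_g = 7.61 m/s), as expected around a low.

7.2 m/s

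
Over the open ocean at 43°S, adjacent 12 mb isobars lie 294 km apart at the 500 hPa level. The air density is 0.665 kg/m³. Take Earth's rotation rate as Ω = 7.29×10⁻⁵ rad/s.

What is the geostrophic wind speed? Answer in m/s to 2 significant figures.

Coriolis parameter at 43°S:
f = 2Ω sin φ = 2 × 7.29×10⁻⁵ × sin 43° = 9.94×10⁻⁵ s⁻¹
Pressure gradient: |∂P/∂n| = 1200 Pa / 294000 m = 4.08×10⁻³ Pa/m
Geostrophic balance (pressure-gradient force = Coriolis force):
V_g = (1/(fρ)) |∂P/∂n| = 4.08×10⁻³ / (9.94×10⁻⁵ × 0.665) = 61.7 m/s

62 m/s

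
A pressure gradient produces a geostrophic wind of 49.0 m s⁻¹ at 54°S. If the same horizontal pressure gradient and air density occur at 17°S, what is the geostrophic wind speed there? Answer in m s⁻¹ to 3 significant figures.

136 m s⁻¹

With the same pressure gradient and density, V_g ∝ 1/f ∝ 1/sin φ.
V₂ = V₁ · sin φ₁ / sin φ₂ = 49.0 × sin 54° / sin 17°
V₂ = 49.0 × 0.8090/0.2924 = 136 m s⁻¹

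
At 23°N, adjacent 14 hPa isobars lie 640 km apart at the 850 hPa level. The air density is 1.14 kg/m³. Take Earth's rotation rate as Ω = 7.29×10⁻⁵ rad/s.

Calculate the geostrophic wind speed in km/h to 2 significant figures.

120 km/h

Coriolis parameter at 23°N:
f = 2Ω sin φ = 2 × 7.29×10⁻⁵ × sin 23° = 5.70×10⁻⁵ s⁻¹
Pressure gradient: |∂P/∂n| = 1400 Pa / 640000 m = 2.19×10⁻³ Pa/m
Geostrophic balance (pressure-gradient force = Coriolis force):
V_g = (1/(fρ)) |∂P/∂n| = 2.19×10⁻³ / (5.70×10⁻⁵ × 1.14) = 33.7 m/s
Converting: 33.7 m/s × 3.6 = 120 km/h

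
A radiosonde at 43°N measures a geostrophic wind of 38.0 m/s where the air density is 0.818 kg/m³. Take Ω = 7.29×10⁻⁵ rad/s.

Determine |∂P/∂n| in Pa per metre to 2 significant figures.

Coriolis parameter at 43°N:
f = 2Ω sin φ = 2 × 7.29×10⁻⁵ × sin 43° = 9.94×10⁻⁵ s⁻¹
Geostrophic balance rearranged: |∂P/∂n| = f ρ V_g
|∂P/∂n| = 9.94×10⁻⁵ × 0.818 × 38.0 = 3.09×10⁻³ Pa/m

3.1×10⁻³ Pa/m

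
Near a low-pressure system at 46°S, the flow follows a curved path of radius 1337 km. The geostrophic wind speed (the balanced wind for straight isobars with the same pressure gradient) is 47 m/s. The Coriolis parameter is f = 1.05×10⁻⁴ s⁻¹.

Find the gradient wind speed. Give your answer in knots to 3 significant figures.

72.2 knots

Around a low, centrifugal force acts outward with Coriolis, so pressure-gradient force balances both:
(1/ρ)|∂P/∂n| = fV + V²/R  →  V² + fR·V − fR·V_g = 0
With fR = 1.05×10⁻⁴ × 1337×10³ m = 140 m/s:
V = [−fR + √((fR)² + 4 fR V_g)]/2 = [−140 + √(140² + 4×140×47)]/2 = 37.2 m/s
Subgeostrophic (V < V_g = 47 m/s), as expected around a low.
Converting: 37.2 m/s × 1.944 = 72.2 knots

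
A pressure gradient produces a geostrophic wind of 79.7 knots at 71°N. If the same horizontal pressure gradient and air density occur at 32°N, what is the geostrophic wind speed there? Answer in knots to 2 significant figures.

With the same pressure gradient and density, V_g ∝ 1/f ∝ 1/sin φ.
V₂ = V₁ · sin φ₁ / sin φ₂ = 79.7 × sin 71° / sin 32°
V₂ = 79.7 × 0.9455/0.5299 = 140 knots

140 knots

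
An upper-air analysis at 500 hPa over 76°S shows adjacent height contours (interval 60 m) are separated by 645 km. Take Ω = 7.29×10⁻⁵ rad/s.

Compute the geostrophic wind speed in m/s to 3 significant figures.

6.45 m/s

Coriolis parameter at 76°S:
f = 2Ω sin φ = 2 × 7.29×10⁻⁵ × sin 76° = 1.41×10⁻⁴ s⁻¹
Height gradient: |∂Z/∂n| = 60 m / 645000 m = 9.30×10⁻⁵
On a pressure surface, geostrophic balance gives V_g = (g/f)|∂Z/∂n|:
V_g = 9.81 × 9.30×10⁻⁵ / 1.41×10⁻⁴ = 6.45 m/s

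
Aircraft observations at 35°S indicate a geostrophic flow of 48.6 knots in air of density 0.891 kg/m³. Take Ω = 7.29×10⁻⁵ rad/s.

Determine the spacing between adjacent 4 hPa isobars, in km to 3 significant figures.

Coriolis parameter at 35°S:
f = 2Ω sin φ = 2 × 7.29×10⁻⁵ × sin 35° = 8.36×10⁻⁵ s⁻¹
Wind speed in SI: 48.6 knots = 25.0 m/s
Geostrophic balance rearranged: |∂P/∂n| = f ρ V_g
|∂P/∂n| = 8.36×10⁻⁵ × 0.891 × 25.0 = 1.86×10⁻³ Pa/m
Isobar spacing: Δn = ΔP/|∂P/∂n| = 400 Pa / 1.86×10⁻³ Pa/m = 214713 m ≈ 215 km

215 km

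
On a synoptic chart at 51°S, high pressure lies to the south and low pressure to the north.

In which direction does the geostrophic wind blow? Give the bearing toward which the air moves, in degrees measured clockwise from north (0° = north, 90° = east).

The pressure-gradient force points toward the north (bearing 000°).
Geostrophic balance: in the Southern Hemisphere the Coriolis force deflects motion to the left, so the geostrophic wind blows 90° to the left of the pressure-gradient force (low pressure on the right).
Rotating 000° by 90° counterclockwise gives 270° — the wind blows toward the west.

270°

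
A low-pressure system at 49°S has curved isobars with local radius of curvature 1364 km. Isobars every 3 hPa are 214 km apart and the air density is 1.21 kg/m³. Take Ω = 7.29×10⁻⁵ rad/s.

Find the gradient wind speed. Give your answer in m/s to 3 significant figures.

Coriolis parameter at 49°S:
f = 2Ω sin φ = 2 × 7.29×10⁻⁵ × sin 49° = 1.10×10⁻⁴ s⁻¹
Pressure gradient: |∂P/∂n| = 300 Pa / 214000 m = 1.40×10⁻³ Pa/m
Geostrophic speed: V_g = |∂P/∂n|/(fρ) = 1.40×10⁻³/(1.10×10⁻⁴ × 1.21) = 10.5 m/s
Around a low, centrifugal force acts outward with Coriolis, so pressure-gradient force balances both:
(1/ρ)|∂P/∂n| = fV + V²/R  →  V² + fR·V − fR·V_g = 0
With fR = 1.10×10⁻⁴ × 1364×10³ m = 150 m/s:
V = [−fR + √((fR)² + 4 fR V_g)]/2 = [−150 + √(150² + 4×150×10.5)]/2 = 9.88 m/s
Subgeostrophic (V < V_g = 10.5 m/s), as expected around a low.

9.88 m/s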